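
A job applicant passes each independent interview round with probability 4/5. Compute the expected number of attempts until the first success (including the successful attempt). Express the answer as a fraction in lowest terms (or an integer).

For a geometric distribution, E[trials] = 1/p = 1/(4/5) = 5/4.

5/4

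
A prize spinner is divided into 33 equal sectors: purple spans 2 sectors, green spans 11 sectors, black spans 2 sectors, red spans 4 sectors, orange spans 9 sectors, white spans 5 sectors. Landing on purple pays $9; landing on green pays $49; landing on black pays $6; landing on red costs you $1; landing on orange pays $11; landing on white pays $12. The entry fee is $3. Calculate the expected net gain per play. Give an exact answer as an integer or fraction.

E[payout] = (2/33)·9 + (11/33)·49 + (2/33)·6 + (4/33)·(-1) + (9/33)·11 + (5/33)·12 = 724/33
Expected profit = 724/33 − 3 = 625/33

625/33 dollars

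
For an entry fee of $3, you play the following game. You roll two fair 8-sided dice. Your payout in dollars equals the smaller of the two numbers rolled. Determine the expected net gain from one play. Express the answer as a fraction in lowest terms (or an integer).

Distribution of the smaller of the two numbers rolled: 1 w.p. 15/64, 2 w.p. 13/64, 3 w.p. 11/64, 4 w.p. 9/64, 5 w.p. 7/64, 6 w.p. 5/64, …
E[payout] = (15/64)·1 + (13/64)·2 + (11/64)·3 + (9/64)·4 + (7/64)·5 + (5/64)·6 + (3/64)·7 + (1/64)·8 = 51/16
Expected profit = 51/16 − 3 = 3/16

3/16 dollars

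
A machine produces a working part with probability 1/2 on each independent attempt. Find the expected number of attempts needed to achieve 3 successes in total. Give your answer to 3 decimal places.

6.000

By linearity (sum of 3 independent geometric waits), E[trials] = 3/p = 3/(1/2) = 6.
≈ 6.000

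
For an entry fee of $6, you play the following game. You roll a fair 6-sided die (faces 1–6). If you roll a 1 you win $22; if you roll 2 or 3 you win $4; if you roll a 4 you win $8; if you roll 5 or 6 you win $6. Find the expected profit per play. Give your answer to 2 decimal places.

E[payout] = (1/3)·4 + (1/3)·6 + (1/6)·8 + (1/6)·22 = 25/3
Expected profit = 25/3 − 6 = 7/3 ≈ $2.33

$2.33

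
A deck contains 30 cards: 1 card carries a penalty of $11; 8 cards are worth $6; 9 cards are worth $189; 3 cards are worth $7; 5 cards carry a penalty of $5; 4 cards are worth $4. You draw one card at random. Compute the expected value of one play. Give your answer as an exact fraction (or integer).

175/3 dollars

E[payout] = (1/30)·(-11) + (8/30)·6 + (9/30)·189 + (3/30)·7 + (5/30)·(-5) + (4/30)·4 = 175/3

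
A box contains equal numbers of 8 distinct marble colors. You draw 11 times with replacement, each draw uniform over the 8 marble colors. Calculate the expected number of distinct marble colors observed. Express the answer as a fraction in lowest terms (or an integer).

6612607849/1073741824

Let Xⱼ=1 if type j appears at least once. P(Xⱼ=1) = 1 − ((8−1)/8)^11 = 6612607849/8589934592.
E[#distinct] = 8·6612607849/8589934592 = 6612607849/1073741824.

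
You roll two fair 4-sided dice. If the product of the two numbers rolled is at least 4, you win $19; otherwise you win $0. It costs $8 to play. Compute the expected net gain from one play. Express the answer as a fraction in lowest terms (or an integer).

81/16 dollars

E[payout] = (5/16)·0 + (11/16)·19 = 209/16
Expected profit = 209/16 − 8 = 81/16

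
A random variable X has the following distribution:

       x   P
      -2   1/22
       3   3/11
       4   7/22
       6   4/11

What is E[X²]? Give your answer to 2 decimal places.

E[X²] = (1/22)·4 + (3/11)·9 + (7/22)·16 + (4/11)·36
     = 229/11 ≈ 20.82

20.82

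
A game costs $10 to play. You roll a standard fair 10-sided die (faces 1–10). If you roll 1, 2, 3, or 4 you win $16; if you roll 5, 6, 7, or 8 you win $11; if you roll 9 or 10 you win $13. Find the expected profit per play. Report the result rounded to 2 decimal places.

$3.40

E[payout] = (2/5)·11 + (1/5)·13 + (2/5)·16 = 67/5
Expected profit = 67/5 − 10 = 17/5 ≈ $3.40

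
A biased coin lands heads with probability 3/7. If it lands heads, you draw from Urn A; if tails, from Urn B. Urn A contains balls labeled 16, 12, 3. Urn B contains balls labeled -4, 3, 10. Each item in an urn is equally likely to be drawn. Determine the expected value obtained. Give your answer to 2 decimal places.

E[X | Urn A] = (16 + 12 + 3)/3 = 31/3
E[X | Urn B] = (-4 + 3 + 10)/3 = 3
E[X] = (3/7)·31/3 + (4/7)·3 = 43/7 ≈ 6.14

6.14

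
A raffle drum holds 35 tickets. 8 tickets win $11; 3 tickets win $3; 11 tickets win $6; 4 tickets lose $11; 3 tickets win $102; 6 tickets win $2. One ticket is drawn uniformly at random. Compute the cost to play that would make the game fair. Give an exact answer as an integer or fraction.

437/35 dollars

E[payout] = (8/35)·11 + (3/35)·3 + (11/35)·6 + (4/35)·(-11) + (3/35)·102 + (6/35)·2 = 437/35
Fair fee = E[payout] = 437/35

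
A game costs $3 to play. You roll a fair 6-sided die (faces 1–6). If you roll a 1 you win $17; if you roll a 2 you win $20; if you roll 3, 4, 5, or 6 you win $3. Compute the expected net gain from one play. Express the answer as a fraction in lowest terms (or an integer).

31/6 dollars

E[payout] = (2/3)·3 + (1/6)·17 + (1/6)·20 = 49/6
Expected profit = 49/6 − 3 = 31/6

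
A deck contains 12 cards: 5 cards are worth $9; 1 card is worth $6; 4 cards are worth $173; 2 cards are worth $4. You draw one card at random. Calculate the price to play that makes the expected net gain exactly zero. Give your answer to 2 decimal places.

$62.58

E[payout] = (5/12)·9 + (1/12)·6 + (4/12)·173 + (2/12)·4 = 751/12
Fair fee = E[payout] = 751/12 ≈ $62.58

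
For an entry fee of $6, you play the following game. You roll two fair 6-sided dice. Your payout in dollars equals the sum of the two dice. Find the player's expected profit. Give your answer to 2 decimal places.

$1.00

Distribution of the sum of the two dice: 2 w.p. 1/36, 3 w.p. 1/18, 4 w.p. 1/12, 5 w.p. 1/9, 6 w.p. 5/36, 7 w.p. 1/6, …
E[payout] = (1/36)·2 + (1/18)·3 + (1/12)·4 + (1/9)·5 + (5/36)·6 + (1/6)·7 + (5/36)·8 + (1/9)·9 + (1/12)·10 + (1/18)·11 + (1/36)·12 = 7
Expected profit = 7 − 6 = 1 ≈ $1.00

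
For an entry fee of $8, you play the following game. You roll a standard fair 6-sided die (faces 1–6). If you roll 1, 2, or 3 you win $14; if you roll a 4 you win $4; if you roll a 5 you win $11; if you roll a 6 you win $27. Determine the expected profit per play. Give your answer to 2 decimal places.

E[payout] = (1/6)·4 + (1/6)·11 + (1/2)·14 + (1/6)·27 = 14
Expected profit = 14 − 8 = 6 ≈ $6.00

$6.00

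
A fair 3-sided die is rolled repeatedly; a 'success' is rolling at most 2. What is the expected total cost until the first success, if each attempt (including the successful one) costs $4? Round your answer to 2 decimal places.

E[#attempts] = 1/p = 3/2; E[cost] = 4·3/2 = 6.
≈ 6.00

$6.00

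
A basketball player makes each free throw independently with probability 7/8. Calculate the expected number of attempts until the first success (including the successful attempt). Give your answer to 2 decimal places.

1.14

For a geometric distribution, E[trials] = 1/p = 1/(7/8) = 8/7.
≈ 1.14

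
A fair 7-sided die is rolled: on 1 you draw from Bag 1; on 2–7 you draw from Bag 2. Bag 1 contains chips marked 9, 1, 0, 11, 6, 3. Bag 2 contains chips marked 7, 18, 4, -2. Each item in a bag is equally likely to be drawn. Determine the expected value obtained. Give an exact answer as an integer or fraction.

E[X | Bag 1] = (9 + 1 + 0 + 11 + 6 + 3)/6 = 5
E[X | Bag 2] = (7 + 18 + 4 − 2)/4 = 27/4
E[X] = (1/7)·5 + (6/7)·27/4 = 13/2

13/2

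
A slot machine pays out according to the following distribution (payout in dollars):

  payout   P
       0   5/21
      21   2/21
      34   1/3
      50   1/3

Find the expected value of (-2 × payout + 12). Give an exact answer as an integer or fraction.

E[-2x+12] = (5/21)·12 + (2/21)·(-30) + (1/3)·(-56) + (1/3)·(-88)
     = -48

-48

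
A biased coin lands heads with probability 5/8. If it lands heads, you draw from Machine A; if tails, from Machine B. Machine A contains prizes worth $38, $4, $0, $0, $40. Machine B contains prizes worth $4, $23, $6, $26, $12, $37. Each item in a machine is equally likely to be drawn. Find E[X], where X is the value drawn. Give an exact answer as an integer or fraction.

E[X | Machine A] = (38 + 4 + 0 + 0 + 40)/5 = 82/5
E[X | Machine B] = (4 + 23 + 6 + 26 + 12 + 37)/6 = 18
E[X] = (5/8)·82/5 + (3/8)·18 = 17

$17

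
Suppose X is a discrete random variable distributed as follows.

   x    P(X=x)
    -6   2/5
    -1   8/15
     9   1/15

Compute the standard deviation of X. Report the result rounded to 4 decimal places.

3.8586

E[X] = -7/3, E[X²] = 61/3
Var(X) = E[X²] − (E[X])² = 61/3 − 49/9 = 134/9
SD(X) = √(134/9) ≈ 3.8586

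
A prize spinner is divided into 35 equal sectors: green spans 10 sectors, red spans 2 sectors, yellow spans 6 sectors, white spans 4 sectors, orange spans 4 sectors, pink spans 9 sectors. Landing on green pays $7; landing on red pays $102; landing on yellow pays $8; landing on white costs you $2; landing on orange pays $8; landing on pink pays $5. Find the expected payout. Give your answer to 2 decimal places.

E[payout] = (10/35)·7 + (2/35)·102 + (6/35)·8 + (4/35)·(-2) + (4/35)·8 + (9/35)·5 = 391/35
≈ $11.17

$11.17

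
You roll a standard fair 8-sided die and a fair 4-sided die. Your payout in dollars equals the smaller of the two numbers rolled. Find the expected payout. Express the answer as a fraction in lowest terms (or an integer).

35/16 dollars

Distribution of the smaller of the two numbers rolled: 1 w.p. 11/32, 2 w.p. 9/32, 3 w.p. 7/32, 4 w.p. 5/32
E[payout] = (11/32)·1 + (9/32)·2 + (7/32)·3 + (5/32)·4 = 35/16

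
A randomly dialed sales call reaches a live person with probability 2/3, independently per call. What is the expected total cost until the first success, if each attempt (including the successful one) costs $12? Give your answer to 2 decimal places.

E[#attempts] = 1/p = 3/2; E[cost] = 12·3/2 = 18.
≈ 18.00

$18.00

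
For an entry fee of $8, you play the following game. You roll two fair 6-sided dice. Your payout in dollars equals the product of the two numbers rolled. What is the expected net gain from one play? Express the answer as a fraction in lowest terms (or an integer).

17/4 dollars

Distribution of the product of the two numbers rolled: 1 w.p. 1/36, 2 w.p. 1/18, 3 w.p. 1/18, 4 w.p. 1/12, 5 w.p. 1/18, 6 w.p. 1/9, …
E[payout] = (1/36)·1 + (1/18)·2 + (1/18)·3 + (1/12)·4 + (1/18)·5 + (1/9)·6 + (1/18)·8 + (1/36)·9 + (1/18)·10 + (1/9)·12 + (1/18)·15 + (1/36)·16 + (1/18)·18 + (1/18)·20 + (1/18)·24 + (1/36)·25 + (1/18)·30 + (1/36)·36 = 49/4
Expected profit = 49/4 − 8 = 17/4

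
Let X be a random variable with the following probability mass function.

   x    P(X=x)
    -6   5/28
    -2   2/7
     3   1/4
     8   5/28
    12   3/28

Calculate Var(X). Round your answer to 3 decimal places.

33.361

E[X] = (5/28)·(-6) + (2/7)·(-2) + (1/4)·3 + (5/28)·8 + (3/28)·12 = 51/28
E[X²] = (5/28)·36 + (2/7)·4 + (1/4)·9 + (5/28)·64 + (3/28)·144 = 1027/28
Var(X) = 1027/28 − (51/28)² = 26155/784 ≈ 33.361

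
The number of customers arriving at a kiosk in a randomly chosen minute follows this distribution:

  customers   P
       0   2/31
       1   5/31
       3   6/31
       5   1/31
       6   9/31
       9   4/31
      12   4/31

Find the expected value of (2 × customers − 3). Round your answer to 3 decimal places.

7.710

E[2x-3] = (2/31)·(-3) + (5/31)·(-1) + (6/31)·3 + (1/31)·7 + (9/31)·9 + (4/31)·15 + (4/31)·21
     = 239/31 ≈ 7.710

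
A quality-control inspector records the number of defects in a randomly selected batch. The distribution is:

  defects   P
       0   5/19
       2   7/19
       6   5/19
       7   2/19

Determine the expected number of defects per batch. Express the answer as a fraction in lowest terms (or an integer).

E[X] = (5/19)·0 + (7/19)·2 + (5/19)·6 + (2/19)·7
     = 58/19

58/19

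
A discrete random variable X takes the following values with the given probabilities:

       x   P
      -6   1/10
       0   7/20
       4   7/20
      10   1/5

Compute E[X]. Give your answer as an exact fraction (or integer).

E[X] = (1/10)·(-6) + (7/20)·0 + (7/20)·4 + (1/5)·10
     = 14/5

14/5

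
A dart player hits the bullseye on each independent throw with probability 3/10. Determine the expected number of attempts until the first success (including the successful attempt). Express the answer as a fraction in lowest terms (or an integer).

10/3

For a geometric distribution, E[trials] = 1/p = 1/(3/10) = 10/3.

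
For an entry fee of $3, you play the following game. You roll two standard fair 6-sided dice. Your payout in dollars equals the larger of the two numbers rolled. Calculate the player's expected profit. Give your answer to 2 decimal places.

$1.47

Distribution of the larger of the two numbers rolled: 1 w.p. 1/36, 2 w.p. 1/12, 3 w.p. 5/36, 4 w.p. 7/36, 5 w.p. 1/4, 6 w.p. 11/36
E[payout] = (1/36)·1 + (1/12)·2 + (5/36)·3 + (7/36)·4 + (1/4)·5 + (11/36)·6 = 161/36
Expected profit = 161/36 − 3 = 53/36 ≈ $1.47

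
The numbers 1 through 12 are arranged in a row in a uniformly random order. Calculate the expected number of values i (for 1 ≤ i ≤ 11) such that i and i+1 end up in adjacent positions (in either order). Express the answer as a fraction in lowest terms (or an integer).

For each i ∈ {1,…,11}, let Xᵢ = 1 if i and i+1 are adjacent. P(Xᵢ=1) = 2·(12−1)!/12! = 2/12.
By linearity, E[ΣXᵢ] = (11)·(2/12) = 11/6.

11/6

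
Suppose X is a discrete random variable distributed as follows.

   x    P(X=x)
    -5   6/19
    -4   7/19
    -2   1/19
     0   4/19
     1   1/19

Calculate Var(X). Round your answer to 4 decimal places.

4.4100

E[X] = (6/19)·(-5) + (7/19)·(-4) + (1/19)·(-2) + (4/19)·0 + (1/19)·1 = -59/19
E[X²] = (6/19)·25 + (7/19)·16 + (1/19)·4 + (4/19)·0 + (1/19)·1 = 267/19
Var(X) = 267/19 − (-59/19)² = 1592/361 ≈ 4.4100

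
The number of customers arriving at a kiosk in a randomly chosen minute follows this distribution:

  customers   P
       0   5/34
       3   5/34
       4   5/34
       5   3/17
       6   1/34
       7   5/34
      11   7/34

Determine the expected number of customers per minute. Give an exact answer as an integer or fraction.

183/34

E[X] = (5/34)·0 + (5/34)·3 + (5/34)·4 + (3/17)·5 + (1/34)·6 + (5/34)·7 + (7/34)·11
     = 183/34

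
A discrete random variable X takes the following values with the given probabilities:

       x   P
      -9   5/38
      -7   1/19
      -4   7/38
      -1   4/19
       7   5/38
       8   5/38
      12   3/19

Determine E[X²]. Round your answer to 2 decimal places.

54.00

E[X²] = (5/38)·81 + (1/19)·49 + (7/38)·16 + (4/19)·1 + (5/38)·49 + (5/38)·64 + (3/19)·144
     = 54 ≈ 54.00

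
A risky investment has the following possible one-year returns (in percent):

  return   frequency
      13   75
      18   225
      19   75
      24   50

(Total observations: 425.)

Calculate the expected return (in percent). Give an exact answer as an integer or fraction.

18

Total = 425, so P(return=13) = 75/425, etc.
E[X] = (3/17)·13 + (9/17)·18 + (3/17)·19 + (2/17)·24
     = 18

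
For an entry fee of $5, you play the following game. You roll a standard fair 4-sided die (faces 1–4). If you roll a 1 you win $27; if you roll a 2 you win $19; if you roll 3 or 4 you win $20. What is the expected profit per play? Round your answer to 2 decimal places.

$16.50

E[payout] = (1/4)·19 + (1/2)·20 + (1/4)·27 = 43/2
Expected profit = 43/2 − 5 = 33/2 ≈ $16.50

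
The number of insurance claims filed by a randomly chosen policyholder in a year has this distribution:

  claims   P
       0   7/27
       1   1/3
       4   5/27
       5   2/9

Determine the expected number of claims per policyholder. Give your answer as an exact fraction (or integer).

E[X] = (7/27)·0 + (1/3)·1 + (5/27)·4 + (2/9)·5
     = 59/27

59/27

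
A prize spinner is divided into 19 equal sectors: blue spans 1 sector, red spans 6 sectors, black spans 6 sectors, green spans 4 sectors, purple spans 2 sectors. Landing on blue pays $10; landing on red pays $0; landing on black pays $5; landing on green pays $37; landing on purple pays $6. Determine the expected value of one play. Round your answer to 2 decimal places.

E[payout] = (1/19)·10 + (6/19)·0 + (6/19)·5 + (4/19)·37 + (2/19)·6 = 200/19
≈ $10.53

$10.53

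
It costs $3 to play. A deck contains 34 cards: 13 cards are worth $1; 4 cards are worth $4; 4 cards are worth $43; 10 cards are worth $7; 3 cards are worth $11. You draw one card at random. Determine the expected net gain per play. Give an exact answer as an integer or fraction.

101/17 dollars

E[payout] = (13/34)·1 + (4/34)·4 + (4/34)·43 + (10/34)·7 + (3/34)·11 = 152/17
Expected profit = 152/17 − 3 = 101/17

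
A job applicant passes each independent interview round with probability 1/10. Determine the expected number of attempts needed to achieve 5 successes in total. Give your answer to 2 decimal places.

50.00

By linearity (sum of 5 independent geometric waits), E[trials] = 5/p = 5/(1/10) = 50.
≈ 50.00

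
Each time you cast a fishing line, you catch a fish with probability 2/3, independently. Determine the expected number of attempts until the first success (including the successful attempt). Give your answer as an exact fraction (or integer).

3/2

For a geometric distribution, E[trials] = 1/p = 1/(2/3) = 3/2.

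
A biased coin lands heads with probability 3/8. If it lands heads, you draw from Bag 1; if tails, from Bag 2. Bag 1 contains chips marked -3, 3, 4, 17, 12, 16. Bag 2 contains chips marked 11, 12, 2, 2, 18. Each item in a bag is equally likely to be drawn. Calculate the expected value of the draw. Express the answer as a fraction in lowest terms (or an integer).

E[X | Bag 1] = (-3 + 3 + 4 + 17 + 12 + 16)/6 = 49/6
E[X | Bag 2] = (11 + 12 + 2 + 2 + 18)/5 = 9
E[X] = (3/8)·49/6 + (5/8)·9 = 139/16

139/16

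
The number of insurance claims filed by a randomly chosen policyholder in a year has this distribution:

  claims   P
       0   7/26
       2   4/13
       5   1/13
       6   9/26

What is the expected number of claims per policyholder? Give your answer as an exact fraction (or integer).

E[X] = (7/26)·0 + (4/13)·2 + (1/13)·5 + (9/26)·6
     = 40/13

40/13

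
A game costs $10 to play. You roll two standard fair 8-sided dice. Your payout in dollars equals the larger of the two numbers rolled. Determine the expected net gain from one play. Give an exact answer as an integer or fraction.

-67/16 dollars

Distribution of the larger of the two numbers rolled: 1 w.p. 1/64, 2 w.p. 3/64, 3 w.p. 5/64, 4 w.p. 7/64, 5 w.p. 9/64, 6 w.p. 11/64, …
E[payout] = (1/64)·1 + (3/64)·2 + (5/64)·3 + (7/64)·4 + (9/64)·5 + (11/64)·6 + (13/64)·7 + (15/64)·8 = 93/16
Expected profit = 93/16 − 10 = -67/16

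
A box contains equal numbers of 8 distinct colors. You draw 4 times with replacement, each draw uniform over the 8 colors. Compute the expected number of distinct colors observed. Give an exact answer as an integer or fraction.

Let Xⱼ=1 if type j appears at least once. P(Xⱼ=1) = 1 − ((8−1)/8)^4 = 1695/4096.
E[#distinct] = 8·1695/4096 = 1695/512.

1695/512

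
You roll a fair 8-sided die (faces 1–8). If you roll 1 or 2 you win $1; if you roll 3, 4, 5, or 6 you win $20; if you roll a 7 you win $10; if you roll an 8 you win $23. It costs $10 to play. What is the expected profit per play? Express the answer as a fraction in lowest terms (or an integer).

E[payout] = (1/4)·1 + (1/8)·10 + (1/2)·20 + (1/8)·23 = 115/8
Expected profit = 115/8 − 10 = 35/8

35/8 dollars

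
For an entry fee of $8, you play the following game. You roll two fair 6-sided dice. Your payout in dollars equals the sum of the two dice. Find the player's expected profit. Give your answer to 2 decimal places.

-$1.00

Distribution of the sum of the two dice: 2 w.p. 1/36, 3 w.p. 1/18, 4 w.p. 1/12, 5 w.p. 1/9, 6 w.p. 5/36, 7 w.p. 1/6, …
E[payout] = (1/36)·2 + (1/18)·3 + (1/12)·4 + (1/9)·5 + (5/36)·6 + (1/6)·7 + (5/36)·8 + (1/9)·9 + (1/12)·10 + (1/18)·11 + (1/36)·12 = 7
Expected profit = 7 − 8 = -1 ≈ -$1.00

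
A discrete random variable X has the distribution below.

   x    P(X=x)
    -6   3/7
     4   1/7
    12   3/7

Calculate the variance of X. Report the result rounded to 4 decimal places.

E[X] = (3/7)·(-6) + (1/7)·4 + (3/7)·12 = 22/7
E[X²] = (3/7)·36 + (1/7)·16 + (3/7)·144 = 556/7
Var(X) = 556/7 − (22/7)² = 3408/49 ≈ 69.5510

69.5510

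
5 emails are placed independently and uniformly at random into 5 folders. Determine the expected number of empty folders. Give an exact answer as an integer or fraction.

Let Xⱼ=1 if folder j is empty. P(Xⱼ=1) = ((5-1)/5)^5 = 1024/3125.
By linearity, E[#empty] = 5·1024/3125 = 1024/625.

1024/625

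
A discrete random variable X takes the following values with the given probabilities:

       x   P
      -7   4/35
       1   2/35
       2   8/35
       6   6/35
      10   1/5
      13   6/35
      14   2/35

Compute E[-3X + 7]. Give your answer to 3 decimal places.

-10.314

E[-3x+7] = (4/35)·28 + (2/35)·4 + (8/35)·1 + (6/35)·(-11) + (1/5)·(-23) + (6/35)·(-32) + (2/35)·(-35)
     = -361/35 ≈ -10.314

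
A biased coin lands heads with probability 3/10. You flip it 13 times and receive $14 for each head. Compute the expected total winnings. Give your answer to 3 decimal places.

E[#heads] = 13·3/10 = 39/10 (linearity over flips).
E[winnings] = 14·39/10 = 273/5.
≈ 54.600

$54.600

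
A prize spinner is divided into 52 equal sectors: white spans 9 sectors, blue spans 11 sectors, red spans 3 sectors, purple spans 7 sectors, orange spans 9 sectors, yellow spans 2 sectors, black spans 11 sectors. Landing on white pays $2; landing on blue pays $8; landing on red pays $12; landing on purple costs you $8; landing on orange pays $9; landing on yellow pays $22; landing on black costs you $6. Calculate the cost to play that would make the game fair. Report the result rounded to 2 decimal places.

$2.79

E[payout] = (9/52)·2 + (11/52)·8 + (3/52)·12 + (7/52)·(-8) + (9/52)·9 + (2/52)·22 + (11/52)·(-6) = 145/52
Fair fee = E[payout] = 145/52 ≈ $2.79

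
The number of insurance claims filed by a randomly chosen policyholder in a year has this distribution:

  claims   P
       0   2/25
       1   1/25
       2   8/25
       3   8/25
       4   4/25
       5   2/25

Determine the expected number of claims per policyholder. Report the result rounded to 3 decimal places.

E[X] = (2/25)·0 + (1/25)·1 + (8/25)·2 + (8/25)·3 + (4/25)·4 + (2/25)·5
     = 67/25 ≈ 2.680

2.680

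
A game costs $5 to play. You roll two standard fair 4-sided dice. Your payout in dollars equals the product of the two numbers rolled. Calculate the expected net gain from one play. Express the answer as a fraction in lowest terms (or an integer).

5/4 dollars

Distribution of the product of the two numbers rolled: 1 w.p. 1/16, 2 w.p. 1/8, 3 w.p. 1/8, 4 w.p. 3/16, 6 w.p. 1/8, 8 w.p. 1/8, …
E[payout] = (1/16)·1 + (1/8)·2 + (1/8)·3 + (3/16)·4 + (1/8)·6 + (1/8)·8 + (1/16)·9 + (1/8)·12 + (1/16)·16 = 25/4
Expected profit = 25/4 − 5 = 5/4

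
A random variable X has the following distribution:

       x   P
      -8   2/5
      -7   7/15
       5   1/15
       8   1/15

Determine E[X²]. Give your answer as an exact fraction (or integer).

E[X²] = (2/5)·64 + (7/15)·49 + (1/15)·25 + (1/15)·64
     = 272/5

272/5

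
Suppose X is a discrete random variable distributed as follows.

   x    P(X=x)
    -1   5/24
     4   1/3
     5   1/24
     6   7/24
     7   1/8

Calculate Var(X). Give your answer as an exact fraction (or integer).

E[X] = (5/24)·(-1) + (1/3)·4 + (1/24)·5 + (7/24)·6 + (1/8)·7 = 95/24
E[X²] = (5/24)·1 + (1/3)·16 + (1/24)·25 + (7/24)·36 + (1/8)·49 = 557/24
Var(X) = 557/24 − (95/24)² = 4343/576

4343/576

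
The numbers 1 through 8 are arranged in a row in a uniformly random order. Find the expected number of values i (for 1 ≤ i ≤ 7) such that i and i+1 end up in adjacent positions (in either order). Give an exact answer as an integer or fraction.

For each i ∈ {1,…,7}, let Xᵢ = 1 if i and i+1 are adjacent. P(Xᵢ=1) = 2·(8−1)!/8! = 2/8.
By linearity, E[ΣXᵢ] = (7)·(2/8) = 7/4.

7/4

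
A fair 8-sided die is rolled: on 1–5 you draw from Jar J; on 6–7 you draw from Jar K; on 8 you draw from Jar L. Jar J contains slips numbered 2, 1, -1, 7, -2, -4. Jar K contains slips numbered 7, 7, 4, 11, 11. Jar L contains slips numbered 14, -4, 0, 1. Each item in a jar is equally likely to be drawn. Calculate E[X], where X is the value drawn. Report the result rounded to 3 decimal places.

E[X | Jar J] = (2 + 1 − 1 + 7 − 2 − 4)/6 = 1/2
E[X | Jar K] = (7 + 7 + 4 + 11 + 11)/5 = 8
E[X | Jar L] = (14 − 4 + 0 + 1)/4 = 11/4
E[X] = (5/8)·1/2 + (1/4)·8 + (1/8)·11/4 = 85/32 ≈ 2.656

2.656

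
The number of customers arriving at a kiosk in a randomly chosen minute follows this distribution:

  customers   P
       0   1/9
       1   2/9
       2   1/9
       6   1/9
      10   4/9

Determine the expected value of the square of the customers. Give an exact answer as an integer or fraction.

E[X²] = (1/9)·0 + (2/9)·1 + (1/9)·4 + (1/9)·36 + (4/9)·100
     = 442/9

442/9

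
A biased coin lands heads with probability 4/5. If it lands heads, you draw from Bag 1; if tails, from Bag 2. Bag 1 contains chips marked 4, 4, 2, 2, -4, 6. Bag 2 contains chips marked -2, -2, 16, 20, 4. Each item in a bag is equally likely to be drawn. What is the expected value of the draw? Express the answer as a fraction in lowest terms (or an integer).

248/75

E[X | Bag 1] = (4 + 4 + 2 + 2 − 4 + 6)/6 = 7/3
E[X | Bag 2] = (-2 − 2 + 16 + 20 + 4)/5 = 36/5
E[X] = (4/5)·7/3 + (1/5)·36/5 = 248/75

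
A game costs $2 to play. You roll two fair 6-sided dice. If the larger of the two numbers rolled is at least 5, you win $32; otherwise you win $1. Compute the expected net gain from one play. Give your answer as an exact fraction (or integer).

146/9 dollars

E[payout] = (4/9)·1 + (5/9)·32 = 164/9
Expected profit = 164/9 − 2 = 146/9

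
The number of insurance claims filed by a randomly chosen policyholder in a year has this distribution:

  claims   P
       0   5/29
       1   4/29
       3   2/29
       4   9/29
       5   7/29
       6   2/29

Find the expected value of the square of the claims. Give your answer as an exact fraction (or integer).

E[X²] = (5/29)·0 + (4/29)·1 + (2/29)·9 + (9/29)·16 + (7/29)·25 + (2/29)·36
     = 413/29

413/29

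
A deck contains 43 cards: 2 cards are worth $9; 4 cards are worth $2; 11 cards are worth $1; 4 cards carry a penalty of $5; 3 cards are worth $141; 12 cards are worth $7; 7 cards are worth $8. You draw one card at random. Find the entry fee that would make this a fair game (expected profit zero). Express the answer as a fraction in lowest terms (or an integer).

580/43 dollars

E[payout] = (2/43)·9 + (4/43)·2 + (11/43)·1 + (4/43)·(-5) + (3/43)·141 + (12/43)·7 + (7/43)·8 = 580/43
Fair fee = E[payout] = 580/43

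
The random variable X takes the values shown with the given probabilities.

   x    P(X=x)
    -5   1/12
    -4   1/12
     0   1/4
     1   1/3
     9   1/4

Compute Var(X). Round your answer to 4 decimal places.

20.6389

E[X] = (1/12)·(-5) + (1/12)·(-4) + (1/4)·0 + (1/3)·1 + (1/4)·9 = 11/6
E[X²] = (1/12)·25 + (1/12)·16 + (1/4)·0 + (1/3)·1 + (1/4)·81 = 24
Var(X) = 24 − (11/6)² = 743/36 ≈ 20.6389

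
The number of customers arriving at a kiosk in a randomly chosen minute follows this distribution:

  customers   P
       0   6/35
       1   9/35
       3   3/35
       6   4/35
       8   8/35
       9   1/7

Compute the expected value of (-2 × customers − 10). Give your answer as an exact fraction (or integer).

E[-2x-10] = (6/35)·(-10) + (9/35)·(-12) + (3/35)·(-16) + (4/35)·(-22) + (8/35)·(-26) + (1/7)·(-28)
     = -652/35

-652/35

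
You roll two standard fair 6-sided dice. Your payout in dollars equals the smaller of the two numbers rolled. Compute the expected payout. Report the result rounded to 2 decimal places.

Distribution of the smaller of the two numbers rolled: 1 w.p. 11/36, 2 w.p. 1/4, 3 w.p. 7/36, 4 w.p. 5/36, 5 w.p. 1/12, 6 w.p. 1/36
E[payout] = (11/36)·1 + (1/4)·2 + (7/36)·3 + (5/36)·4 + (1/12)·5 + (1/36)·6 = 91/36
≈ $2.53

$2.53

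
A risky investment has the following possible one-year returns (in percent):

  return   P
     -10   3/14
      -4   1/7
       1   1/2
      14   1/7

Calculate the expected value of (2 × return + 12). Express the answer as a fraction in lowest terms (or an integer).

E[2x+12] = (3/14)·(-8) + (1/7)·4 + (1/2)·14 + (1/7)·40
     = 81/7

81/7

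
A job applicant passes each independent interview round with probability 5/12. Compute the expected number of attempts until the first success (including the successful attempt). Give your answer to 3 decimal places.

2.400

For a geometric distribution, E[trials] = 1/p = 1/(5/12) = 12/5.
≈ 2.400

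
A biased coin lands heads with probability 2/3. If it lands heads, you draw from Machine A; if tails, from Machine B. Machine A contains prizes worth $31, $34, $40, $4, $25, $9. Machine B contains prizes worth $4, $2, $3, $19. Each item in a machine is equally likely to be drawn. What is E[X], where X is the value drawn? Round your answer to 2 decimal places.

$18.22

E[X | Machine A] = (31 + 34 + 40 + 4 + 25 + 9)/6 = 143/6
E[X | Machine B] = (4 + 2 + 3 + 19)/4 = 7
E[X] = (2/3)·143/6 + (1/3)·7 = 164/9 ≈ 18.22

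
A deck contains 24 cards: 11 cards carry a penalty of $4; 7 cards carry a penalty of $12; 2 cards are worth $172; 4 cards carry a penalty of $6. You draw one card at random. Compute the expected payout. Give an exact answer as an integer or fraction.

E[payout] = (11/24)·(-4) + (7/24)·(-12) + (2/24)·172 + (4/24)·(-6) = 8

$8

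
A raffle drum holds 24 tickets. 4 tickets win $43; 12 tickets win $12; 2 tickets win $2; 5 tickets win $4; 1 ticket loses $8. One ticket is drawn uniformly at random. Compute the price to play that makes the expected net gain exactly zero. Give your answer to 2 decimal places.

$13.83

E[payout] = (4/24)·43 + (12/24)·12 + (2/24)·2 + (5/24)·4 + (1/24)·(-8) = 83/6
Fair fee = E[payout] = 83/6 ≈ $13.83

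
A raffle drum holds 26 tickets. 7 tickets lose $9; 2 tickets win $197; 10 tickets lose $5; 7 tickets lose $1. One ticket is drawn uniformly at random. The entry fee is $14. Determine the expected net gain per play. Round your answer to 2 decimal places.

-$3.46

E[payout] = (7/26)·(-9) + (2/26)·197 + (10/26)·(-5) + (7/26)·(-1) = 137/13
Expected profit = 137/13 − 14 = -45/13 ≈ -$3.46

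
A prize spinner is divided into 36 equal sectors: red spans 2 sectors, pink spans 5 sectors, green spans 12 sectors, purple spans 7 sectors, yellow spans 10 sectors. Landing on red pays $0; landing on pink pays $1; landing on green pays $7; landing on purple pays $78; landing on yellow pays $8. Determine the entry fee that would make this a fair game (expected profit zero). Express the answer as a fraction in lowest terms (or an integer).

E[payout] = (2/36)·0 + (5/36)·1 + (12/36)·7 + (7/36)·78 + (10/36)·8 = 715/36
Fair fee = E[payout] = 715/36

715/36 dollars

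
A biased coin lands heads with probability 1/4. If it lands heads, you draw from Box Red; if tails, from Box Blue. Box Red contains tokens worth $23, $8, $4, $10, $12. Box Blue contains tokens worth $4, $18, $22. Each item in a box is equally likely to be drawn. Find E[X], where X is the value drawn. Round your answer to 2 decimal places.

E[X | Box Red] = (23 + 8 + 4 + 10 + 12)/5 = 57/5
E[X | Box Blue] = (4 + 18 + 22)/3 = 44/3
E[X] = (1/4)·57/5 + (3/4)·44/3 = 277/20 ≈ 13.85

$13.85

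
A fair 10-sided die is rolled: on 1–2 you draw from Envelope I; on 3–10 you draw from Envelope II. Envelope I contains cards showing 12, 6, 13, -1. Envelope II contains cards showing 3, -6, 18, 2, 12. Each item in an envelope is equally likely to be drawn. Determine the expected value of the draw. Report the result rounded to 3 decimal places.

6.140

E[X | Envelope I] = (12 + 6 + 13 − 1)/4 = 15/2
E[X | Envelope II] = (3 − 6 + 18 + 2 + 12)/5 = 29/5
E[X] = (1/5)·15/2 + (4/5)·29/5 = 307/50 ≈ 6.140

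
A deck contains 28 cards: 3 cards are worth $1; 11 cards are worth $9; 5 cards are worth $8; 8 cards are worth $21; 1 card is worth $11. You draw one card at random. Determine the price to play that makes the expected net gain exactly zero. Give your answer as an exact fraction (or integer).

321/28 dollars

E[payout] = (3/28)·1 + (11/28)·9 + (5/28)·8 + (8/28)·21 + (1/28)·11 = 321/28
Fair fee = E[payout] = 321/28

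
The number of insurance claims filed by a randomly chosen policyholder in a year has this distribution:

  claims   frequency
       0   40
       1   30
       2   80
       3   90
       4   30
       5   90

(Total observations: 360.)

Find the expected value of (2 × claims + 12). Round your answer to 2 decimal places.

Total = 360, so P(claims=0) = 40/360, etc.
E[2x+12] = (1/9)·12 + (1/12)·14 + (2/9)·16 + (1/4)·18 + (1/12)·20 + (1/4)·22
     = 319/18 ≈ 17.72

17.72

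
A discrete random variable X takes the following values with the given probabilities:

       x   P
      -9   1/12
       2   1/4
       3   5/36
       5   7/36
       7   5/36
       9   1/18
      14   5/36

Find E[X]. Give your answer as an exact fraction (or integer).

E[X] = (1/12)·(-9) + (1/4)·2 + (5/36)·3 + (7/36)·5 + (5/36)·7 + (1/18)·9 + (5/36)·14
     = 41/9

41/9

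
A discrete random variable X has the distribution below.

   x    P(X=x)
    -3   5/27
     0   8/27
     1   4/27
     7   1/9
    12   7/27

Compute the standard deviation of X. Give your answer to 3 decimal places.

5.698

E[X] = 94/27, E[X²] = 1204/27
Var(X) = E[X²] − (E[X])² = 1204/27 − 8836/729 = 23672/729
SD(X) = √(23672/729) ≈ 5.698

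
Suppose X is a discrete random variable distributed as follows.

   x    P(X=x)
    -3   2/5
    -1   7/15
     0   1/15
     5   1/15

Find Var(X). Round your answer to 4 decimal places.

E[X] = (2/5)·(-3) + (7/15)·(-1) + (1/15)·0 + (1/15)·5 = -4/3
E[X²] = (2/5)·9 + (7/15)·1 + (1/15)·0 + (1/15)·25 = 86/15
Var(X) = 86/15 − (-4/3)² = 178/45 ≈ 3.9556

3.9556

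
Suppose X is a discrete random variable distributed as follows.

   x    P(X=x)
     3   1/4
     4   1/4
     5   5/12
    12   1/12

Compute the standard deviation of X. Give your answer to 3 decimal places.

E[X] = 29/6, E[X²] = 86/3
Var(X) = E[X²] − (E[X])² = 86/3 − 841/36 = 191/36
SD(X) = √(191/36) ≈ 2.303

2.303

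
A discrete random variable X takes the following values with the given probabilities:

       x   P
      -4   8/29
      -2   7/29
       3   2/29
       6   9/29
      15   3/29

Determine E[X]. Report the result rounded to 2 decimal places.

2.03

E[X] = (8/29)·(-4) + (7/29)·(-2) + (2/29)·3 + (9/29)·6 + (3/29)·15
     = 59/29 ≈ 2.03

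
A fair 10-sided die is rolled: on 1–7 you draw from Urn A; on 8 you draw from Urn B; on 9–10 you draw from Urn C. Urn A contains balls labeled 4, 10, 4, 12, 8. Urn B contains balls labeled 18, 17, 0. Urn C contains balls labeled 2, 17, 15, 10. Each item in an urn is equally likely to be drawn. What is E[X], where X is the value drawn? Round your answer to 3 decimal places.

8.687

E[X | Urn A] = (4 + 10 + 4 + 12 + 8)/5 = 38/5
E[X | Urn B] = (18 + 17 + 0)/3 = 35/3
E[X | Urn C] = (2 + 17 + 15 + 10)/4 = 11
E[X] = (7/10)·38/5 + (1/10)·35/3 + (1/5)·11 = 1303/150 ≈ 8.687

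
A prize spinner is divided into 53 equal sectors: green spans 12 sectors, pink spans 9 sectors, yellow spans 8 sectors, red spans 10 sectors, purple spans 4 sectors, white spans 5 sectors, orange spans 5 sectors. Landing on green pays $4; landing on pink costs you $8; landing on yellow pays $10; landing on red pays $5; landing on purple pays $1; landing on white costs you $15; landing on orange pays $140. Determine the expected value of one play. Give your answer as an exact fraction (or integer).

735/53 dollars

E[payout] = (12/53)·4 + (9/53)·(-8) + (8/53)·10 + (10/53)·5 + (4/53)·1 + (5/53)·(-15) + (5/53)·140 = 735/53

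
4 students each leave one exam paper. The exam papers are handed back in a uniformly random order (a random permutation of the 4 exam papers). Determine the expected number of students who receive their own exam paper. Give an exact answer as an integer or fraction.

Let Xᵢ = 1 if person i gets their own exam paper. For each i, P(Xᵢ=1) = 1/4.
By linearity of expectation, E[X₁+…+X_4] = 4·(1/4) = 1.

1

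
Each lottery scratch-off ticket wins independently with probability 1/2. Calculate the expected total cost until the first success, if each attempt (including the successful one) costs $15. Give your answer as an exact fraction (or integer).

$30

E[#attempts] = 1/p = 2; E[cost] = 15·2 = 30.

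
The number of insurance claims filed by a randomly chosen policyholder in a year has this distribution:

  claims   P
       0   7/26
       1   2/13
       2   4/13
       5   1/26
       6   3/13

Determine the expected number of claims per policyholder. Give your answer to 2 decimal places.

E[X] = (7/26)·0 + (2/13)·1 + (4/13)·2 + (1/26)·5 + (3/13)·6
     = 61/26 ≈ 2.35

2.35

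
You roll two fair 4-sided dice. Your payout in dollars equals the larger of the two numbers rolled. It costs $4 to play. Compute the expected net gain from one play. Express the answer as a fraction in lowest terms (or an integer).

Distribution of the larger of the two numbers rolled: 1 w.p. 1/16, 2 w.p. 3/16, 3 w.p. 5/16, 4 w.p. 7/16
E[payout] = (1/16)·1 + (3/16)·2 + (5/16)·3 + (7/16)·4 = 25/8
Expected profit = 25/8 − 4 = -7/8

-7/8 dollars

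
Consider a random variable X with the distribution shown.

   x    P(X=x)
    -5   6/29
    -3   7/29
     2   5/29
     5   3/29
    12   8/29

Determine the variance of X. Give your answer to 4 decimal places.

E[X] = (6/29)·(-5) + (7/29)·(-3) + (5/29)·2 + (3/29)·5 + (8/29)·12 = 70/29
E[X²] = (6/29)·25 + (7/29)·9 + (5/29)·4 + (3/29)·25 + (8/29)·144 = 1460/29
Var(X) = 1460/29 − (70/29)² = 37440/841 ≈ 44.5184

44.5184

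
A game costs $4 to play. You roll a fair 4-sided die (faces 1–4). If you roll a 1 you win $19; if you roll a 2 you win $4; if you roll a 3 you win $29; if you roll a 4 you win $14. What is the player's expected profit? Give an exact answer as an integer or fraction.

E[payout] = (1/4)·4 + (1/4)·14 + (1/4)·19 + (1/4)·29 = 33/2
Expected profit = 33/2 − 4 = 25/2

25/2 dollars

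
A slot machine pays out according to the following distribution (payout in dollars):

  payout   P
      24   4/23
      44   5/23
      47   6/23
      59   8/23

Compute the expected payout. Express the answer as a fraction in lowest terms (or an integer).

1070/23 dollars

E[X] = (4/23)·24 + (5/23)·44 + (6/23)·47 + (8/23)·59
     = 1070/23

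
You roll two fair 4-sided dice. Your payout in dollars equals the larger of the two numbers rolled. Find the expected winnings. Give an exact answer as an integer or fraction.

25/8 dollars

Distribution of the larger of the two numbers rolled: 1 w.p. 1/16, 2 w.p. 3/16, 3 w.p. 5/16, 4 w.p. 7/16
E[payout] = (1/16)·1 + (3/16)·2 + (5/16)·3 + (7/16)·4 = 25/8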